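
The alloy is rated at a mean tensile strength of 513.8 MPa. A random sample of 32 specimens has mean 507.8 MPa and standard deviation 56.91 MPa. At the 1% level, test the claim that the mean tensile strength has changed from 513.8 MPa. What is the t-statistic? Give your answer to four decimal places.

-0.5964

H0: μ = 513.8; H1: μ ≠ 513.8 (one-sample t-test, two-sided).
t = (x̄ − μ₀)/(s/√n) = (507.8 − 513.8)/(56.91/√32) = -0.5964
df = n − 1 = 31
Two-sided p-value ≈ 0.555
Since p ≈ 0.555 > α = 0.01, fail to reject H0; the data do not provide sufficient evidence against H0.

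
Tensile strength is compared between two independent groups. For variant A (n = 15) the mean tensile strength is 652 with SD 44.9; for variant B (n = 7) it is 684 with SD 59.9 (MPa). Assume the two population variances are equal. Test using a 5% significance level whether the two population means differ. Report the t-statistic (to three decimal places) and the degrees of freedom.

Let group 1 = variant A, group 2 = variant B. H0: μ_1 = μ_2; H1: μ_1 ≠ μ_2 (two-sample pooled-variance t-test, two-sided).
s_p² = [(15−1)·44.9² + (7−1)·59.9²]/(15+7−2) = 2487.61
t = (652 − 684)/√[2487.61·(1/15 + 1/7)] = -1.402
df = n₁ + n₂ − 2 = 20
Two-sided p-value ≈ 0.176
Since p ≈ 0.176 > α = 0.05, fail to reject H0; the data do not provide sufficient evidence against H0.

t = -1.402, df = 20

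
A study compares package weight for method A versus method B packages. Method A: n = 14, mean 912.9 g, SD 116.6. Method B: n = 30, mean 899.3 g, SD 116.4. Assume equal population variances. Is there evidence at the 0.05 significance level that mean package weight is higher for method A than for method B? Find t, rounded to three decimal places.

Let group 1 = method A, group 2 = method B. H0: μ_1 = μ_2; H1: μ_1 > μ_2 (two-sample pooled-variance t-test, right-tailed).
s_p² = [(14−1)·116.6² + (30−1)·116.4²]/(14+30−2) = 13563.4
t = (912.9 − 899.3)/√[13563.4·(1/14 + 1/30)] = 0.361
df = n₁ + n₂ − 2 = 42
p-value = P(T ≥ 0.361) ≈ 0.360
Since p ≈ 0.360 > α = 0.05, fail to reject H0; the evidence is not statistically significant.

0.361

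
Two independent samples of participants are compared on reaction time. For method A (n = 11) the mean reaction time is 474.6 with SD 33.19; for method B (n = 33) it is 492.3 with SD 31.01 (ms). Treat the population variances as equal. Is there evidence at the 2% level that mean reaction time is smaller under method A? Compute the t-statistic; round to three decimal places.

-1.612

Let group 1 = method A, group 2 = method B. H0: μ_1 = μ_2; H1: μ_1 < μ_2 (two-sample pooled-variance t-test, left-tailed).
s_p² = [(11−1)·33.19² + (33−1)·31.01²]/(11+33−2) = 994.943
t = (474.6 − 492.3)/√[994.943·(1/11 + 1/33)] = -1.612
df = n₁ + n₂ − 2 = 42
p-value = P(T ≤ -1.612) ≈ 0.057
Since p ≈ 0.057 > α = 0.02, fail to reject H0; the data do not provide sufficient evidence against H0.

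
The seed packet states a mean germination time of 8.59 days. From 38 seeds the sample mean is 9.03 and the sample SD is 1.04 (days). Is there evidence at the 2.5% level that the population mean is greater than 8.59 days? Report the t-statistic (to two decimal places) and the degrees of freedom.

H0: μ = 8.59; H1: μ > 8.59 (one-sample t-test, right-tailed).
t = (x̄ − μ₀)/(s/√n) = (9.03 − 8.59)/(1.04/√38) = 2.61
df = n − 1 = 37
p-value = P(T ≥ 2.61) ≈ 0.007
Since p ≈ 0.007 < α = 0.025, reject H0; the evidence is statistically significant.

t = 2.61, df = 37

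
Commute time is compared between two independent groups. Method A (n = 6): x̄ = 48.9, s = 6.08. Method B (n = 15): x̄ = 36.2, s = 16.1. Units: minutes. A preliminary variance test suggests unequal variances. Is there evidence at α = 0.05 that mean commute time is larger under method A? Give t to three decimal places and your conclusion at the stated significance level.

Let group 1 = method A, group 2 = method B. H0: μ_1 = μ_2; H1: μ_1 > μ_2 (Welch's two-sample t-test, right-tailed).
t = (x̄_1 − x̄_2)/√(s_1²/n_1 + s_2²/n_2) = (48.9 − 36.2)/√(6.08²/6 + 16.1²/15) = 2.623
Welch–Satterthwaite df ≈ 19.00
p-value = P(T ≥ 2.623) ≈ 0.0084
Since p ≈ 0.0084 < α = 0.05, reject H0; the evidence is statistically significant.

t = 2.623; reject H0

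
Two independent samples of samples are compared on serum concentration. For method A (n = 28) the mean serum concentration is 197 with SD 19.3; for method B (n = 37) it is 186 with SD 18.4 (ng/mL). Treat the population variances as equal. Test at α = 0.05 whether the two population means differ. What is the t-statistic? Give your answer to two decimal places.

2.34

Let group 1 = method A, group 2 = method B. H0: μ_1 = μ_2; H1: μ_1 ≠ μ_2 (two-sample pooled-variance t-test, two-sided).
s_p² = [(28−1)·19.3² + (37−1)·18.4²]/(28+37−2) = 353.101
t = (197 − 186)/√[353.101·(1/28 + 1/37)] = 2.34
df = n₁ + n₂ − 2 = 63
Two-sided p-value ≈ 0.023
Since p ≈ 0.023 < α = 0.05, reject H0; the data support H1.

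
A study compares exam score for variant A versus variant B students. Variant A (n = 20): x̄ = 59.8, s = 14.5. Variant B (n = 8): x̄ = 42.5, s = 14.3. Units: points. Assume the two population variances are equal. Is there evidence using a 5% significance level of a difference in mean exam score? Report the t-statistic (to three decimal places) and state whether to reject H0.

Let group 1 = variant A, group 2 = variant B. H0: μ_1 = μ_2; H1: μ_1 ≠ μ_2 (two-sample pooled-variance t-test, two-sided).
s_p² = [(20−1)·14.5² + (8−1)·14.3²]/(20+8−2) = 208.699
t = (59.8 − 42.5)/√[208.699·(1/20 + 1/8)] = 2.863
df = n₁ + n₂ − 2 = 26
Two-sided p-value ≈ 0.008
Since p ≈ 0.008 < α = 0.05, reject H0; the evidence is statistically significant.

t = 2.863; reject H0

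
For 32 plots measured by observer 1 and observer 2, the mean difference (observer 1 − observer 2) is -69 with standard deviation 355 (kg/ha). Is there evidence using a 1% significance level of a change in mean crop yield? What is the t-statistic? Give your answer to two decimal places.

-1.10

H0: μ_d = 0; H1: μ_d ≠ 0 (paired t-test on the differences, two-sided).
t = d̄/(s_d/√n) = -69/(355/√32) = -1.10
df = n − 1 = 31
Two-sided p-value ≈ 0.280
Since p ≈ 0.280 > α = 0.01, fail to reject H0; the evidence is not statistically significant.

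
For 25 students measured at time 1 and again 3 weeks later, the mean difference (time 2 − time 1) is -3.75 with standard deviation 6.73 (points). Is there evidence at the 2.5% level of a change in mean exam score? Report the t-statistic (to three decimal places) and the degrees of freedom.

H0: μ_d = 0; H1: μ_d ≠ 0 (paired t-test on the differences, two-sided).
t = d̄/(s_d/√n) = -3.75/(6.73/√25) = -2.786
df = n − 1 = 24
Two-sided p-value ≈ 0.0103
Since p ≈ 0.0103 < α = 0.025, reject H0; the evidence is statistically significant.

t = -2.786, df = 24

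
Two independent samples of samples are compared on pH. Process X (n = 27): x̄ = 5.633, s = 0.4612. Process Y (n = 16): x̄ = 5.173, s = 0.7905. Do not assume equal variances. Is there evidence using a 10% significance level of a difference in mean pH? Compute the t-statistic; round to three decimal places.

2.123

Let group 1 = process X, group 2 = process Y. H0: μ_1 = μ_2; H1: μ_1 ≠ μ_2 (Welch's two-sample t-test, two-sided).
t = (x̄_1 − x̄_2)/√(s_1²/n_1 + s_2²/n_2) = (5.633 − 5.173)/√(0.4612²/27 + 0.7905²/16) = 2.123
Welch–Satterthwaite df ≈ 21.16
Two-sided p-value ≈ 0.046
Since p ≈ 0.046 < α = 0.1, reject H0; the evidence is statistically significant.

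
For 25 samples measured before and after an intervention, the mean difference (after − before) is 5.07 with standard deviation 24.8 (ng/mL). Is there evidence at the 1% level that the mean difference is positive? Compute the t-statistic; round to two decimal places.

H0: μ_d = 0; H1: μ_d > 0 (paired t-test on the differences, right-tailed).
t = d̄/(s_d/√n) = 5.07/(24.8/√25) = 1.02
df = n − 1 = 24
p-value = P(T ≥ 1.02) ≈ 0.1584
Since p ≈ 0.1584 > α = 0.01, fail to reject H0; the evidence is not statistically significant.

1.02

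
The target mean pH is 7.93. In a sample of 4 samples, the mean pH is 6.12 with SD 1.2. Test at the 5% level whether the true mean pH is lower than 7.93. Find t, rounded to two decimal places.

H0: μ = 7.93; H1: μ < 7.93 (one-sample t-test, left-tailed).
t = (x̄ − μ₀)/(s/√n) = (6.12 − 7.93)/(1.2/√4) = -3.02
df = n − 1 = 3
p-value = P(T ≤ -3.02) ≈ 0.0285
Since p ≈ 0.0285 < α = 0.05, reject H0; the evidence is statistically significant.

-3.02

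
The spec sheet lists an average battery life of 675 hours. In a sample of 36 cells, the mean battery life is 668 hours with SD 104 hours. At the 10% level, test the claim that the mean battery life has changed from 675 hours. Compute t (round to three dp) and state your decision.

H0: μ = 675; H1: μ ≠ 675 (one-sample t-test, two-sided).
t = (x̄ − μ₀)/(s/√n) = (668 − 675)/(104/√36) = -0.404
df = n − 1 = 35
Two-sided p-value ≈ 0.689
Since p ≈ 0.689 > α = 0.1, fail to reject H0; the data do not provide sufficient evidence against H0.

t = -0.404; fail to reject H0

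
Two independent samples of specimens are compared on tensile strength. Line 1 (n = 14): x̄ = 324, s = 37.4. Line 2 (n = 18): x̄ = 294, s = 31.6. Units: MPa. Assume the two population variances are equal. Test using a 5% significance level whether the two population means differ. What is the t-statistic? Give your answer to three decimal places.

Let group 1 = line 1, group 2 = line 2. H0: μ_1 = μ_2; H1: μ_1 ≠ μ_2 (two-sample pooled-variance t-test, two-sided).
s_p² = [(14−1)·37.4² + (18−1)·31.6²]/(14+18−2) = 1171.98
t = (324 − 294)/√[1171.98·(1/14 + 1/18)] = 2.459
df = n₁ + n₂ − 2 = 30
Two-sided p-value ≈ 0.020
Since p ≈ 0.020 < α = 0.05, reject H0; the evidence is statistically significant.

2.459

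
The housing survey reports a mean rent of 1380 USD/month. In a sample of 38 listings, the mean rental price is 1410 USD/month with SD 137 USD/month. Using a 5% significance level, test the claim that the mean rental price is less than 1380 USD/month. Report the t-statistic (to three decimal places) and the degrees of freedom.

t = 1.350, df = 37

H0: μ = 1380; H1: μ < 1380 (one-sample t-test, left-tailed).
t = (x̄ − μ₀)/(s/√n) = (1410 − 1380)/(137/√38) = 1.350
df = n − 1 = 37
p-value = P(T ≤ 1.350) ≈ 0.907
Since p ≈ 0.907 > α = 0.05, fail to reject H0; the evidence is not statistically significant.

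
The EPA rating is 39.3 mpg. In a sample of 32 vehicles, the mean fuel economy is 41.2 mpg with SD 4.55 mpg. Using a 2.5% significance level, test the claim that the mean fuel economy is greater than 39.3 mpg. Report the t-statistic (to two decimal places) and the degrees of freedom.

H0: μ = 39.3; H1: μ > 39.3 (one-sample t-test, right-tailed).
t = (x̄ − μ₀)/(s/√n) = (41.2 − 39.3)/(4.55/√32) = 2.36
df = n − 1 = 31
p-value = P(T ≥ 2.36) ≈ 0.0123
Since p ≈ 0.0123 < α = 0.025, reject H0; the data support H1.

t = 2.36, df = 31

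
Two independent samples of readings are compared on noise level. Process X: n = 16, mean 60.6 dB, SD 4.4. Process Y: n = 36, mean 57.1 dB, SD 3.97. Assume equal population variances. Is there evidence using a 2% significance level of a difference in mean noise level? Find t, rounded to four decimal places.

Let group 1 = process X, group 2 = process Y. H0: μ_1 = μ_2; H1: μ_1 ≠ μ_2 (two-sample pooled-variance t-test, two-sided).
s_p² = [(16−1)·4.4² + (36−1)·3.97²]/(16+36−2) = 16.8406
t = (60.6 − 57.1)/√[16.8406·(1/16 + 1/36)] = 2.8386
df = n₁ + n₂ − 2 = 50
Two-sided p-value ≈ 0.0065
Since p ≈ 0.0065 < α = 0.02, reject H0; the evidence is statistically significant.

2.8386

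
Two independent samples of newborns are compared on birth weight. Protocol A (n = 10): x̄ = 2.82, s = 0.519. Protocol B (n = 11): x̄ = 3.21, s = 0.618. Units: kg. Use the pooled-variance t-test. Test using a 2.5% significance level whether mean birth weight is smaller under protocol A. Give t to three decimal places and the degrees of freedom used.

t = -1.557, df = 19

Let group 1 = protocol A, group 2 = protocol B. H0: μ_1 = μ_2; H1: μ_1 < μ_2 (two-sample pooled-variance t-test, left-tailed).
s_p² = [(10−1)·0.519² + (11−1)·0.618²]/(10+11−2) = 0.328605
t = (2.82 − 3.21)/√[0.328605·(1/10 + 1/11)] = -1.557
df = n₁ + n₂ − 2 = 19
p-value = P(T ≤ -1.557) ≈ 0.068
Since p ≈ 0.068 > α = 0.025, fail to reject H0; the evidence is not statistically significant.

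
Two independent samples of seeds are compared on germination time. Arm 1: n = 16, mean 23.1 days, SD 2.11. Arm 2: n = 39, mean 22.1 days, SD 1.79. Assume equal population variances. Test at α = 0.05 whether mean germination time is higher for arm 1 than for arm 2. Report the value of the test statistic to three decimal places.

1.786

Let group 1 = arm 1, group 2 = arm 2. H0: μ_1 = μ_2; H1: μ_1 > μ_2 (two-sample pooled-variance t-test, right-tailed).
s_p² = [(16−1)·2.11² + (39−1)·1.79²]/(16+39−2) = 3.55731
t = (23.1 − 22.1)/√[3.55731·(1/16 + 1/39)] = 1.786
df = n₁ + n₂ − 2 = 53
p-value = P(T ≥ 1.786) ≈ 0.0399
Since p ≈ 0.0399 < α = 0.05, reject H0; the data support H1.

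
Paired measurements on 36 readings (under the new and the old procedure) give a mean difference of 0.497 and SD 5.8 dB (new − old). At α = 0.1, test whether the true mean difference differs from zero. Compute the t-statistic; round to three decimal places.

H0: μ_d = 0; H1: μ_d ≠ 0 (paired t-test on the differences, two-sided).
t = d̄/(s_d/√n) = 0.497/(5.8/√36) = 0.514
df = n − 1 = 35
Two-sided p-value ≈ 0.6104
Since p ≈ 0.6104 > α = 0.1, fail to reject H0; the evidence is not statistically significant.

0.514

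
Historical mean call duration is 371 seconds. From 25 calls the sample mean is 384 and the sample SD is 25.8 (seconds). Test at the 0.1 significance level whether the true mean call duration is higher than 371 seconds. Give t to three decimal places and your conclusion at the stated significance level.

H0: μ = 371; H1: μ > 371 (one-sample t-test, right-tailed).
t = (x̄ − μ₀)/(s/√n) = (384 − 371)/(25.8/√25) = 2.519
df = n − 1 = 24
p-value = P(T ≥ 2.519) ≈ 0.009
Since p ≈ 0.009 < α = 0.1, reject H0; the data support H1.

t = 2.519; reject H0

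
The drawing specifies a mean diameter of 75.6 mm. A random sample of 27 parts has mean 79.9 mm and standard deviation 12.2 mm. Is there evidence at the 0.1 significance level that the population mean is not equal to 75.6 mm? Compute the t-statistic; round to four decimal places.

H0: μ = 75.6; H1: μ ≠ 75.6 (one-sample t-test, two-sided).
t = (x̄ − μ₀)/(s/√n) = (79.9 − 75.6)/(12.2/√27) = 1.8314
df = n − 1 = 26
Two-sided p-value ≈ 0.079
Since p ≈ 0.079 < α = 0.1, reject H0; the evidence is statistically significant.

1.8314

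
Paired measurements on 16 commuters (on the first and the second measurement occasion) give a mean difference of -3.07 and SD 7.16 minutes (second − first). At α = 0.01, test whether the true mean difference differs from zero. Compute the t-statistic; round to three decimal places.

H0: μ_d = 0; H1: μ_d ≠ 0 (paired t-test on the differences, two-sided).
t = d̄/(s_d/√n) = -3.07/(7.16/√16) = -1.715
df = n − 1 = 15
Two-sided p-value ≈ 0.107
Since p ≈ 0.107 > α = 0.01, fail to reject H0; the data do not provide sufficient evidence against H0.

-1.715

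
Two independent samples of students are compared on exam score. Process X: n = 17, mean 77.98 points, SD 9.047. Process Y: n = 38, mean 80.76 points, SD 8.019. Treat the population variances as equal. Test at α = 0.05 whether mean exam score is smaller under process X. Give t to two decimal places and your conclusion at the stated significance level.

t = -1.14; fail to reject H0

Let group 1 = process X, group 2 = process Y. H0: μ_1 = μ_2; H1: μ_1 < μ_2 (two-sample pooled-variance t-test, left-tailed).
s_p² = [(17−1)·9.047² + (38−1)·8.019²]/(17+38−2) = 69.6006
t = (77.98 − 80.76)/√[69.6006·(1/17 + 1/38)] = -1.14
df = n₁ + n₂ − 2 = 53
p-value = P(T ≤ -1.14) ≈ 0.129
Since p ≈ 0.129 > α = 0.05, fail to reject H0; the data do not provide sufficient evidence against H0.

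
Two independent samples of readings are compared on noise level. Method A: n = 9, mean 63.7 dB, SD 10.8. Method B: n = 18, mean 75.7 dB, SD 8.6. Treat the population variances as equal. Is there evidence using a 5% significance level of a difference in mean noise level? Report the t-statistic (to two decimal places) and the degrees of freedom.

t = -3.14, df = 25

Let group 1 = method A, group 2 = method B. H0: μ_1 = μ_2; H1: μ_1 ≠ μ_2 (two-sample pooled-variance t-test, two-sided).
s_p² = [(9−1)·10.8² + (18−1)·8.6²]/(9+18−2) = 87.6176
t = (63.7 − 75.7)/√[87.6176·(1/9 + 1/18)] = -3.14
df = n₁ + n₂ − 2 = 25
Two-sided p-value ≈ 0.004
Since p ≈ 0.004 < α = 0.05, reject H0; the data support H1.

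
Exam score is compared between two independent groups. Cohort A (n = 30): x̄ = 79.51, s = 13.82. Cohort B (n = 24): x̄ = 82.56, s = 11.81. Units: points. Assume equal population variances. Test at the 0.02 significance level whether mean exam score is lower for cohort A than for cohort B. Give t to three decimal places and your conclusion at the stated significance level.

Let group 1 = cohort A, group 2 = cohort B. H0: μ_1 = μ_2; H1: μ_1 < μ_2 (two-sample pooled-variance t-test, left-tailed).
s_p² = [(30−1)·13.82² + (24−1)·11.81²]/(30+24−2) = 168.206
t = (79.51 − 82.56)/√[168.206·(1/30 + 1/24)] = -0.859
df = n₁ + n₂ − 2 = 52
p-value = P(T ≤ -0.859) ≈ 0.197
Since p ≈ 0.197 > α = 0.02, fail to reject H0; the data do not provide sufficient evidence against H0.

t = -0.859; fail to reject H0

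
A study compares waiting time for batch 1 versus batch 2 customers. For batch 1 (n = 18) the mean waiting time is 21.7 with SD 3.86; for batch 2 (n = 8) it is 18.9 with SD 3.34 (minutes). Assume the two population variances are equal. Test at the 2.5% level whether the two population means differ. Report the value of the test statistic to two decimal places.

Let group 1 = batch 1, group 2 = batch 2. H0: μ_1 = μ_2; H1: μ_1 ≠ μ_2 (two-sample pooled-variance t-test, two-sided).
s_p² = [(18−1)·3.86² + (8−1)·3.34²]/(18+8−2) = 13.8076
t = (21.7 − 18.9)/√[13.8076·(1/18 + 1/8)] = 1.77
df = n₁ + n₂ − 2 = 24
Two-sided p-value ≈ 0.089
Since p ≈ 0.089 > α = 0.025, fail to reject H0; the evidence is not statistically significant.

1.77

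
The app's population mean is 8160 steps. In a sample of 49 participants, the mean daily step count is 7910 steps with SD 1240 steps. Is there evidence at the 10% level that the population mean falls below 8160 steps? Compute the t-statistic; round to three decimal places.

-1.411

H0: μ = 8160; H1: μ < 8160 (one-sample t-test, left-tailed).
t = (x̄ − μ₀)/(s/√n) = (7910 − 8160)/(1240/√49) = -1.411
df = n − 1 = 48
p-value = P(T ≤ -1.411) ≈ 0.082
Since p ≈ 0.082 < α = 0.1, reject H0; the evidence is statistically significant.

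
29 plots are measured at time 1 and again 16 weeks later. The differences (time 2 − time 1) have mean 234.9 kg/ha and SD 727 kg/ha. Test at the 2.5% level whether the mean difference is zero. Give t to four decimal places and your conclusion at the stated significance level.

H0: μ_d = 0; H1: μ_d ≠ 0 (paired t-test on the differences, two-sided).
t = d̄/(s_d/√n) = 234.9/(727/√29) = 1.7400
df = n − 1 = 28
Two-sided p-value ≈ 0.0928
Since p ≈ 0.0928 > α = 0.025, fail to reject H0; the data do not provide sufficient evidence against H0.

t = 1.7400; fail to reject H0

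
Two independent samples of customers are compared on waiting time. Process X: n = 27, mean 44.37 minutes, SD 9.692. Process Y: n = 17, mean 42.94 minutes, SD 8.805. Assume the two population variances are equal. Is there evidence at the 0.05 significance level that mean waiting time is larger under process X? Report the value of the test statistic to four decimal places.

0.4932

Let group 1 = process X, group 2 = process Y. H0: μ_1 = μ_2; H1: μ_1 > μ_2 (two-sample pooled-variance t-test, right-tailed).
s_p² = [(27−1)·9.692² + (17−1)·8.805²]/(27+17−2) = 87.6846
t = (44.37 − 42.94)/√[87.6846·(1/27 + 1/17)] = 0.4932
df = n₁ + n₂ − 2 = 42
p-value = P(T ≥ 0.4932) ≈ 0.3122
Since p ≈ 0.3122 > α = 0.05, fail to reject H0; the data do not provide sufficient evidence against H0.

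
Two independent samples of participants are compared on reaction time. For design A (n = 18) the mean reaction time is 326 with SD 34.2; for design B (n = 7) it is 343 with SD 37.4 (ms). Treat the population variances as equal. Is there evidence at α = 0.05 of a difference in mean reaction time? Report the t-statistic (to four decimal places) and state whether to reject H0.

t = -1.0885; fail to reject H0

Let group 1 = design A, group 2 = design B. H0: μ_1 = μ_2; H1: μ_1 ≠ μ_2 (two-sample pooled-variance t-test, two-sided).
s_p² = [(18−1)·34.2² + (7−1)·37.4²]/(18+7−2) = 1229.41
t = (326 − 343)/√[1229.41·(1/18 + 1/7)] = -1.0885
df = n₁ + n₂ − 2 = 23
Two-sided p-value ≈ 0.2877
Since p ≈ 0.2877 > α = 0.05, fail to reject H0; the evidence is not statistically significant.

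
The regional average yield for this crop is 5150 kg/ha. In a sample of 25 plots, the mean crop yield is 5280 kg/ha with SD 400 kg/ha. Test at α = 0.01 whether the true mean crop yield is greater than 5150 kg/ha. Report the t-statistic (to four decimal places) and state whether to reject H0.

t = 1.6250; fail to reject H0

H0: μ = 5150; H1: μ > 5150 (one-sample t-test, right-tailed).
t = (x̄ − μ₀)/(s/√n) = (5280 − 5150)/(400/√25) = 1.6250
df = n − 1 = 24
p-value = P(T ≥ 1.6250) ≈ 0.059
Since p ≈ 0.059 > α = 0.01, fail to reject H0; the evidence is not statistically significant.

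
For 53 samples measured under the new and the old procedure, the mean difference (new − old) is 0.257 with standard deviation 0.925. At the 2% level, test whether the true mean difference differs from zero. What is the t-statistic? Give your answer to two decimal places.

2.02

H0: μ_d = 0; H1: μ_d ≠ 0 (paired t-test on the differences, two-sided).
t = d̄/(s_d/√n) = 0.257/(0.925/√53) = 2.02
df = n − 1 = 52
Two-sided p-value ≈ 0.048
Since p ≈ 0.048 > α = 0.02, fail to reject H0; the data do not provide sufficient evidence against H0.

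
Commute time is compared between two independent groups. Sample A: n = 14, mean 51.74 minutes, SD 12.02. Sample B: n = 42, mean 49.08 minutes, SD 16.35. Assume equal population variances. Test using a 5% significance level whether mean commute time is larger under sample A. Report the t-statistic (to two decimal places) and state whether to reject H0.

t = 0.56; fail to reject H0

Let group 1 = sample A, group 2 = sample B. H0: μ_1 = μ_2; H1: μ_1 > μ_2 (two-sample pooled-variance t-test, right-tailed).
s_p² = [(14−1)·12.02² + (42−1)·16.35²]/(14+42−2) = 237.749
t = (51.74 − 49.08)/√[237.749·(1/14 + 1/42)] = 0.56
df = n₁ + n₂ − 2 = 54
p-value = P(T ≥ 0.56) ≈ 0.289
Since p ≈ 0.289 > α = 0.05, fail to reject H0; the evidence is not statistically significant.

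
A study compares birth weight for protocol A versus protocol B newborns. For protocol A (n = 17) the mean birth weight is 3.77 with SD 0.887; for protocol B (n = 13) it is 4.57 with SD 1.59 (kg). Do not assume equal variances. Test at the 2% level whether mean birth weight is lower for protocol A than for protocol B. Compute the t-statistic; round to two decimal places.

Let group 1 = protocol A, group 2 = protocol B. H0: μ_1 = μ_2; H1: μ_1 < μ_2 (Welch's two-sample t-test, left-tailed).
t = (x̄_1 − x̄_2)/√(s_1²/n_1 + s_2²/n_2) = (3.77 − 4.57)/√(0.887²/17 + 1.59²/13) = -1.63
Welch–Satterthwaite df ≈ 17.64
p-value = P(T ≤ -1.63) ≈ 0.0604
Since p ≈ 0.0604 > α = 0.02, fail to reject H0; the data do not provide sufficient evidence against H0.

-1.63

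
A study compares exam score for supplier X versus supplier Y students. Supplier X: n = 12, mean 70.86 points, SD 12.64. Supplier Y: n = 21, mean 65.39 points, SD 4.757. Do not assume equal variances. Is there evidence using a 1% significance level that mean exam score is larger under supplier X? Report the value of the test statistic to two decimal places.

1.44

Let group 1 = supplier X, group 2 = supplier Y. H0: μ_1 = μ_2; H1: μ_1 > μ_2 (Welch's two-sample t-test, right-tailed).
t = (x̄_1 − x̄_2)/√(s_1²/n_1 + s_2²/n_2) = (70.86 − 65.39)/√(12.64²/12 + 4.757²/21) = 1.44
Welch–Satterthwaite df ≈ 12.81
p-value = P(T ≥ 1.44) ≈ 0.0867
Since p ≈ 0.0867 > α = 0.01, fail to reject H0; the data do not provide sufficient evidence against H0.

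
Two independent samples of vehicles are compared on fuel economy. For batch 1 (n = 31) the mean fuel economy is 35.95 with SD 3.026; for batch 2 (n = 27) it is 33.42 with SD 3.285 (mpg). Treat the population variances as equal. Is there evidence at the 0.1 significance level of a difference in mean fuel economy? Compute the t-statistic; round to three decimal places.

3.052

Let group 1 = batch 1, group 2 = batch 2. H0: μ_1 = μ_2; H1: μ_1 ≠ μ_2 (two-sample pooled-variance t-test, two-sided).
s_p² = [(31−1)·3.026² + (27−1)·3.285²]/(31+27−2) = 9.91557
t = (35.95 − 33.42)/√[9.91557·(1/31 + 1/27)] = 3.052
df = n₁ + n₂ − 2 = 56
Two-sided p-value ≈ 0.003
Since p ≈ 0.003 < α = 0.1, reject H0; the data support H1.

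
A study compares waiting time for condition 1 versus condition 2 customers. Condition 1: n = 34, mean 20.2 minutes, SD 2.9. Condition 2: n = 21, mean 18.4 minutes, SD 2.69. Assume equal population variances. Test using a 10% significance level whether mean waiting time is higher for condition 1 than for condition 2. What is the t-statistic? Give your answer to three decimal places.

Let group 1 = condition 1, group 2 = condition 2. H0: μ_1 = μ_2; H1: μ_1 > μ_2 (two-sample pooled-variance t-test, right-tailed).
s_p² = [(34−1)·2.9² + (21−1)·2.69²]/(34+21−2) = 7.96702
t = (20.2 − 18.4)/√[7.96702·(1/34 + 1/21)] = 2.298
df = n₁ + n₂ − 2 = 53
p-value = P(T ≥ 2.298) ≈ 0.0128
Since p ≈ 0.0128 < α = 0.1, reject H0; the data support H1.

2.298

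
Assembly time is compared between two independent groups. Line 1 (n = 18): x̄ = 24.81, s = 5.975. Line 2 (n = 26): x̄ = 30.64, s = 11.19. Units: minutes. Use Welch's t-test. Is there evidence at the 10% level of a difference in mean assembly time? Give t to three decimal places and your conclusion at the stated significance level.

Let group 1 = line 1, group 2 = line 2. H0: μ_1 = μ_2; H1: μ_1 ≠ μ_2 (Welch's two-sample t-test, two-sided).
t = (x̄_1 − x̄_2)/√(s_1²/n_1 + s_2²/n_2) = (24.81 − 30.64)/√(5.975²/18 + 11.19²/26) = -2.236
Welch–Satterthwaite df ≈ 39.88
Two-sided p-value ≈ 0.031
Since p ≈ 0.031 < α = 0.1, reject H0; the data support H1.

t = -2.236; reject H0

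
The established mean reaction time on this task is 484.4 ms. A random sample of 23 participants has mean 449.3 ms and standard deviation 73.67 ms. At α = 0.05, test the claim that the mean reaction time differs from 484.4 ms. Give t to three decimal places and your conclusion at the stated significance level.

t = -2.285; reject H0

H0: μ = 484.4; H1: μ ≠ 484.4 (one-sample t-test, two-sided).
t = (x̄ − μ₀)/(s/√n) = (449.3 − 484.4)/(73.67/√23) = -2.285
df = n − 1 = 22
Two-sided p-value ≈ 0.0323
Since p ≈ 0.0323 < α = 0.05, reject H0; the data support H1.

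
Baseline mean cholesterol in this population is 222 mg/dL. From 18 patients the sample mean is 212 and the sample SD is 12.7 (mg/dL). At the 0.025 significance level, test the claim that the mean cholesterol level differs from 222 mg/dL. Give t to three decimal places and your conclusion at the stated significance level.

H0: μ = 222; H1: μ ≠ 222 (one-sample t-test, two-sided).
t = (x̄ − μ₀)/(s/√n) = (212 − 222)/(12.7/√18) = -3.341
df = n − 1 = 17
Two-sided p-value ≈ 0.004
Since p ≈ 0.004 < α = 0.025, reject H0; the evidence is statistically significant.

t = -3.341; reject H0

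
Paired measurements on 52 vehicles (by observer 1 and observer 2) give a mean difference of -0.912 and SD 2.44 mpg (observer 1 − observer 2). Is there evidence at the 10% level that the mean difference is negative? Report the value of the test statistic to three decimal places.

-2.695

H0: μ_d = 0; H1: μ_d < 0 (paired t-test on the differences, left-tailed).
t = d̄/(s_d/√n) = -0.912/(2.44/√52) = -2.695
df = n − 1 = 51
p-value = P(T ≤ -2.695) ≈ 0.005
Since p ≈ 0.005 < α = 0.1, reject H0; the data support H1.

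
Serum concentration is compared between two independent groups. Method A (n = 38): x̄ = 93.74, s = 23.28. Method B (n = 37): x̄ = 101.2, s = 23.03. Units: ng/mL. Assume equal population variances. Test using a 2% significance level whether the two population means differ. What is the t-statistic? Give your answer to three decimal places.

-1.395

Let group 1 = method A, group 2 = method B. H0: μ_1 = μ_2; H1: μ_1 ≠ μ_2 (two-sample pooled-variance t-test, two-sided).
s_p² = [(38−1)·23.28² + (37−1)·23.03²]/(38+37−2) = 536.249
t = (93.74 − 101.2)/√[536.249·(1/38 + 1/37)] = -1.395
df = n₁ + n₂ − 2 = 73
Two-sided p-value ≈ 0.1673
Since p ≈ 0.1673 > α = 0.02, fail to reject H0; the evidence is not statistically significant.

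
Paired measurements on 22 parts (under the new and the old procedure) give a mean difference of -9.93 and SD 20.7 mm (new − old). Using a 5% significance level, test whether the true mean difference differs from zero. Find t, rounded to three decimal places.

-2.250

H0: μ_d = 0; H1: μ_d ≠ 0 (paired t-test on the differences, two-sided).
t = d̄/(s_d/√n) = -9.93/(20.7/√22) = -2.250
df = n − 1 = 21
Two-sided p-value ≈ 0.0353
Since p ≈ 0.0353 < α = 0.05, reject H0; the data support H1.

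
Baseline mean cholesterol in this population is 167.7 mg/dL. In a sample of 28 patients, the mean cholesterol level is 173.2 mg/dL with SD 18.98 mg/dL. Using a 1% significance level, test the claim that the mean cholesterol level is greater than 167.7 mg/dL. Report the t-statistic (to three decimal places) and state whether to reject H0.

H0: μ = 167.7; H1: μ > 167.7 (one-sample t-test, right-tailed).
t = (x̄ − μ₀)/(s/√n) = (173.2 − 167.7)/(18.98/√28) = 1.533
df = n − 1 = 27
p-value = P(T ≥ 1.533) ≈ 0.0684
Since p ≈ 0.0684 > α = 0.01, fail to reject H0; the data do not provide sufficient evidence against H0.

t = 1.533; fail to reject H0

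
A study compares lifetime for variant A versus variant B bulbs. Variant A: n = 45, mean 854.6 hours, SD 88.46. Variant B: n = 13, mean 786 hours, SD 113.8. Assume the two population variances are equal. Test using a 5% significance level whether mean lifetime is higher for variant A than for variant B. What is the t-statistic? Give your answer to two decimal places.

Let group 1 = variant A, group 2 = variant B. H0: μ_1 = μ_2; H1: μ_1 > μ_2 (two-sample pooled-variance t-test, right-tailed).
s_p² = [(45−1)·88.46² + (13−1)·113.8²]/(45+13−2) = 8923.44
t = (854.6 − 786)/√[8923.44·(1/45 + 1/13)] = 2.31
df = n₁ + n₂ − 2 = 56
p-value = P(T ≥ 2.31) ≈ 0.0124
Since p ≈ 0.0124 < α = 0.05, reject H0; the evidence is statistically significant.

2.31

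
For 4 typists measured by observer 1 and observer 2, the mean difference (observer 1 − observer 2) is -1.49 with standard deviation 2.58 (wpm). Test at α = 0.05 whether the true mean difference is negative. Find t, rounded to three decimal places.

H0: μ_d = 0; H1: μ_d < 0 (paired t-test on the differences, left-tailed).
t = d̄/(s_d/√n) = -1.49/(2.58/√4) = -1.155
df = n − 1 = 3
p-value = P(T ≤ -1.155) ≈ 0.1659
Since p ≈ 0.1659 > α = 0.05, fail to reject H0; the data do not provide sufficient evidence against H0.

-1.155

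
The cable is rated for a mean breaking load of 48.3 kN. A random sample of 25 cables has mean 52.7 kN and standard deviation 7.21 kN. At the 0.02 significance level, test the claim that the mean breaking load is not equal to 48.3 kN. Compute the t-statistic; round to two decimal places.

3.05

H0: μ = 48.3; H1: μ ≠ 48.3 (one-sample t-test, two-sided).
t = (x̄ − μ₀)/(s/√n) = (52.7 − 48.3)/(7.21/√25) = 3.05
df = n − 1 = 24
Two-sided p-value ≈ 0.0055
Since p ≈ 0.0055 < α = 0.02, reject H0; the data support H1.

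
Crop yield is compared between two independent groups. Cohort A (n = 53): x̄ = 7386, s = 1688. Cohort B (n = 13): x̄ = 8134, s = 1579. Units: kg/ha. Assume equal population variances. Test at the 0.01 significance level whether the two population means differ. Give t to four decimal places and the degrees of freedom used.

t = -1.4488, df = 64

Let group 1 = cohort A, group 2 = cohort B. H0: μ_1 = μ_2; H1: μ_1 ≠ μ_2 (two-sample pooled-variance t-test, two-sided).
s_p² = [(53−1)·1688² + (13−1)·1579²]/(53+13−2) = 2782570
t = (7386 − 8134)/√[2782570·(1/53 + 1/13)] = -1.4488
df = n₁ + n₂ − 2 = 64
Two-sided p-value ≈ 0.1523
Since p ≈ 0.1523 > α = 0.01, fail to reject H0; the data do not provide sufficient evidence against H0.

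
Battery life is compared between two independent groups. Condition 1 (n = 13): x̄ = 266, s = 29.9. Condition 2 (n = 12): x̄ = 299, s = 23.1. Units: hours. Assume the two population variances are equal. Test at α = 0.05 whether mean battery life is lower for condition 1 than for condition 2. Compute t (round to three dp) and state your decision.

t = -3.069; reject H0

Let group 1 = condition 1, group 2 = condition 2. H0: μ_1 = μ_2; H1: μ_1 < μ_2 (two-sample pooled-variance t-test, left-tailed).
s_p² = [(13−1)·29.9² + (12−1)·23.1²]/(13+12−2) = 721.645
t = (266 − 299)/√[721.645·(1/13 + 1/12)] = -3.069
df = n₁ + n₂ − 2 = 23
p-value = P(T ≤ -3.069) ≈ 0.003
Since p ≈ 0.003 < α = 0.05, reject H0; the data support H1.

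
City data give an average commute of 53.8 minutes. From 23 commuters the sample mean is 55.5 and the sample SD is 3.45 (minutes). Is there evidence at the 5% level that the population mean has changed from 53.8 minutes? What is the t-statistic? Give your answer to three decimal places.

H0: μ = 53.8; H1: μ ≠ 53.8 (one-sample t-test, two-sided).
t = (x̄ − μ₀)/(s/√n) = (55.5 − 53.8)/(3.45/√23) = 2.363
df = n − 1 = 22
Two-sided p-value ≈ 0.027
Since p ≈ 0.027 < α = 0.05, reject H0; the evidence is statistically significant.

2.363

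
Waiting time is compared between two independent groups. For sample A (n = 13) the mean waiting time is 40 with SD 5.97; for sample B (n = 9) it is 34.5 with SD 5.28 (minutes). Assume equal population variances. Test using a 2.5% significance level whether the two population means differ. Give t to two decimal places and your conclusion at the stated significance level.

Let group 1 = sample A, group 2 = sample B. H0: μ_1 = μ_2; H1: μ_1 ≠ μ_2 (two-sample pooled-variance t-test, two-sided).
s_p² = [(13−1)·5.97² + (9−1)·5.28²]/(13+9−2) = 32.5359
t = (40 − 34.5)/√[32.5359·(1/13 + 1/9)] = 2.22
df = n₁ + n₂ − 2 = 20
Two-sided p-value ≈ 0.0379
Since p ≈ 0.0379 > α = 0.025, fail to reject H0; the evidence is not statistically significant.

t = 2.22; fail to reject H0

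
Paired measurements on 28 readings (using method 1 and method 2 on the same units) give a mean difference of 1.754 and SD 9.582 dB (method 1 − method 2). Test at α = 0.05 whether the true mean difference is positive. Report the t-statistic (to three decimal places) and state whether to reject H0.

H0: μ_d = 0; H1: μ_d > 0 (paired t-test on the differences, right-tailed).
t = d̄/(s_d/√n) = 1.754/(9.582/√28) = 0.969
df = n − 1 = 27
p-value = P(T ≥ 0.969) ≈ 0.171
Since p ≈ 0.171 > α = 0.05, fail to reject H0; the evidence is not statistically significant.

t = 0.969; fail to reject H0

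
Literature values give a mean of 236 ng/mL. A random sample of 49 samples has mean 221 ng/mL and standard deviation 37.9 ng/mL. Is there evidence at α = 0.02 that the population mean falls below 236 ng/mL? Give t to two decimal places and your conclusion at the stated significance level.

H0: μ = 236; H1: μ < 236 (one-sample t-test, left-tailed).
t = (x̄ − μ₀)/(s/√n) = (221 − 236)/(37.9/√49) = -2.77
df = n − 1 = 48
p-value = P(T ≤ -2.77) ≈ 0.0040
Since p ≈ 0.0040 < α = 0.02, reject H0; the evidence is statistically significant.

t = -2.77; reject H0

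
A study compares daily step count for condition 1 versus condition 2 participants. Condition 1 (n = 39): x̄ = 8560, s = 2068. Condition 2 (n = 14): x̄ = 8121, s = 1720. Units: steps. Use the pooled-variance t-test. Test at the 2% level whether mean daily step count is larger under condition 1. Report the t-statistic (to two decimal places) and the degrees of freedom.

Let group 1 = condition 1, group 2 = condition 2. H0: μ_1 = μ_2; H1: μ_1 > μ_2 (two-sample pooled-variance t-test, right-tailed).
s_p² = [(39−1)·2068² + (14−1)·1720²]/(39+14−2) = 3940610
t = (8560 − 8121)/√[3940610·(1/39 + 1/14)] = 0.71
df = n₁ + n₂ − 2 = 51
p-value = P(T ≥ 0.71) ≈ 0.2405
Since p ≈ 0.2405 > α = 0.02, fail to reject H0; the evidence is not statistically significant.

t = 0.71, df = 51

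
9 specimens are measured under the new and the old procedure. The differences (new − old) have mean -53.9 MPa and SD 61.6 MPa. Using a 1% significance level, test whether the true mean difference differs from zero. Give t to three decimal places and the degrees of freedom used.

t = -2.625, df = 8

H0: μ_d = 0; H1: μ_d ≠ 0 (paired t-test on the differences, two-sided).
t = d̄/(s_d/√n) = -53.9/(61.6/√9) = -2.625
df = n − 1 = 8
Two-sided p-value ≈ 0.030
Since p ≈ 0.030 > α = 0.01, fail to reject H0; the evidence is not statistically significant.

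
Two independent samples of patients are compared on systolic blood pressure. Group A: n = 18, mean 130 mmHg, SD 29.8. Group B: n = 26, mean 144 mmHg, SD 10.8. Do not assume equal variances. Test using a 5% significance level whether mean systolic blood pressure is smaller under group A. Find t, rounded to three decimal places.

Let group 1 = group A, group 2 = group B. H0: μ_1 = μ_2; H1: μ_1 < μ_2 (Welch's two-sample t-test, left-tailed).
t = (x̄_1 − x̄_2)/√(s_1²/n_1 + s_2²/n_2) = (130 − 144)/√(29.8²/18 + 10.8²/26) = -1.908
Welch–Satterthwaite df ≈ 20.12
p-value = P(T ≤ -1.908) ≈ 0.035
Since p ≈ 0.035 < α = 0.05, reject H0; the evidence is statistically significant.

-1.908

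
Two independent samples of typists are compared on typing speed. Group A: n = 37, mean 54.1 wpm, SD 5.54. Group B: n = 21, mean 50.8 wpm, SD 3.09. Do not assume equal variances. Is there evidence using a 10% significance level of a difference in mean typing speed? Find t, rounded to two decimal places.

2.91

Let group 1 = group A, group 2 = group B. H0: μ_1 = μ_2; H1: μ_1 ≠ μ_2 (Welch's two-sample t-test, two-sided).
t = (x̄_1 − x̄_2)/√(s_1²/n_1 + s_2²/n_2) = (54.1 − 50.8)/√(5.54²/37 + 3.09²/21) = 2.91
Welch–Satterthwaite df ≈ 56.00
Two-sided p-value ≈ 0.0051
Since p ≈ 0.0051 < α = 0.1, reject H0; the data support H1.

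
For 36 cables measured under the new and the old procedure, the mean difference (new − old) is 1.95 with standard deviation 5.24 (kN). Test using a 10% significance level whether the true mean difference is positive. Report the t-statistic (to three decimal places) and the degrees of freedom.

t = 2.233, df = 35

H0: μ_d = 0; H1: μ_d > 0 (paired t-test on the differences, right-tailed).
t = d̄/(s_d/√n) = 1.95/(5.24/√36) = 2.233
df = n − 1 = 35
p-value = P(T ≥ 2.233) ≈ 0.016
Since p ≈ 0.016 < α = 0.1, reject H0; the data support H1.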